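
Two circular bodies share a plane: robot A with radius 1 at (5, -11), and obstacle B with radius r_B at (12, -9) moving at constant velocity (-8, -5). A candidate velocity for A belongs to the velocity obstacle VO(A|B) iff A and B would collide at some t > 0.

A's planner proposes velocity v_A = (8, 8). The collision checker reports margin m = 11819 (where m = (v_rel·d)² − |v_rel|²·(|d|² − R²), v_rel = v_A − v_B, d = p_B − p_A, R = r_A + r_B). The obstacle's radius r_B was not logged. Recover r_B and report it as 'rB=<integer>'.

m = 11819
d = (7, 2);  v_rel = (16, 13),  |v_rel|² = 425
v_rel×d = (16)·(2) − (13)·(7) = -59
since m = R²·425 − (-59)²:  R² = (3481 + 11819) / 425 = 36
R = √36 = 6  ⇒  r_B = 6 − 1 = 5

rB=5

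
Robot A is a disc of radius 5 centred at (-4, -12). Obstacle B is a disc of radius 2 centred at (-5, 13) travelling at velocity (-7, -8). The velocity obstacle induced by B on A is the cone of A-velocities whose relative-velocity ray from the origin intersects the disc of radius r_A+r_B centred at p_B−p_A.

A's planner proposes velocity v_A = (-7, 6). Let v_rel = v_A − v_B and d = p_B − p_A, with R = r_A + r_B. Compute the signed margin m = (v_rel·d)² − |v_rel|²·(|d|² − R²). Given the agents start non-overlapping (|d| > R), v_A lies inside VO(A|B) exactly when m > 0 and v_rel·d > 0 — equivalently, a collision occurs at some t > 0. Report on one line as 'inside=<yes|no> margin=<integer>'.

d = (-1, 25),  |d|² = 626;  R = 5+2 = 7,  c = 626−7² = 577
v_rel = (0, 14),  |v_rel|² = 196;  v_rel·d = (0)·(-1) + (14)·(25) = 350
196·t² − 700·t + 577 = 0  ⇒  m = 350² − 196·577 = 9408
m = 9408 > 0,  v_rel·d = 350 > 0  ⇒  inside

inside=yes margin=9408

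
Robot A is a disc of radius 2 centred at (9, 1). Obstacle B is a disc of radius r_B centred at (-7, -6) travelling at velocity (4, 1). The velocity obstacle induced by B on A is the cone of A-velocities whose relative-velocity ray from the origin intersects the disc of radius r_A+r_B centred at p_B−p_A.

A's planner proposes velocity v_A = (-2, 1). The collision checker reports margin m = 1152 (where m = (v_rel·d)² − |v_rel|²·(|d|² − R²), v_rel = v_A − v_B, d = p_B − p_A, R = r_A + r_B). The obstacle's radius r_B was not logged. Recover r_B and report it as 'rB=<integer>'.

m = 1152
d = (-16, -7);  v_rel = (-6, 0),  |v_rel|² = 36
v_rel×d = (-6)·(-7) − (0)·(-16) = 42
since m = R²·36 − 42²:  R² = (1764 + 1152) / 36 = 81
R = √81 = 9  ⇒  r_B = 9 − 2 = 7

rB=7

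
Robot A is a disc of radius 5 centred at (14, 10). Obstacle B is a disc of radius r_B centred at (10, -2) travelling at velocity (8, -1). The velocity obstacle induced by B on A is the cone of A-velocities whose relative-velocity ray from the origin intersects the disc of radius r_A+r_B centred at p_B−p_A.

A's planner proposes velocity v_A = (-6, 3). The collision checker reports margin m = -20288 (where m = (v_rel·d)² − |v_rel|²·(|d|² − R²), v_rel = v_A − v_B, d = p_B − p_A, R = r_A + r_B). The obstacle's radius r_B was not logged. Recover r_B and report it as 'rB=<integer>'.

m = -20288
d = (-4, -12);  v_rel = (-14, 4),  |v_rel|² = 212
v_rel×d = (-14)·(-12) − (4)·(-4) = 184
since m = R²·212 − 184²:  R² = (33856 + -20288) / 212 = 64
R = √64 = 8  ⇒  r_B = 8 − 5 = 3

rB=3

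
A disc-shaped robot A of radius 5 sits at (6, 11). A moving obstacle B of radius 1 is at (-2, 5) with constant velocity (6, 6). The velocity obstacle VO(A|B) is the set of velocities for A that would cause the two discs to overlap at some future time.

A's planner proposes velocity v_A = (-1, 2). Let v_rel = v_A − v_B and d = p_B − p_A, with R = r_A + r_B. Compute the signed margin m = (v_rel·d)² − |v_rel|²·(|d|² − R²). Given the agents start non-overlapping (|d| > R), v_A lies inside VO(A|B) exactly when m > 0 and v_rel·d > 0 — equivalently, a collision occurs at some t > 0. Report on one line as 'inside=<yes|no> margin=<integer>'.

d = (-8, -6),  |d|² = 100;  R = 5+1 = 6,  c = 100−6² = 64
v_rel = (-7, -4),  |v_rel|² = 65;  v_rel·d = (-7)·(-8) + (-4)·(-6) = 80
65·t² − 160·t + 64 = 0  ⇒  m = 80² − 65·64 = 2240
m = 2240 > 0,  v_rel·d = 80 > 0  ⇒  inside

inside=yes margin=2240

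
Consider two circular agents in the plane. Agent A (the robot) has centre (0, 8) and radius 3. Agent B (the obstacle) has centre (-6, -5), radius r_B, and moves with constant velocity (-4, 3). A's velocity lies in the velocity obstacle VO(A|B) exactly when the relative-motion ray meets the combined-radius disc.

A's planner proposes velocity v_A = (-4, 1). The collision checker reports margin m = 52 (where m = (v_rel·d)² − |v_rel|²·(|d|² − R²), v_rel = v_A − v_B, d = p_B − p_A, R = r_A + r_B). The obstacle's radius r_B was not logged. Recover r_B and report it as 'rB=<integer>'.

m = 52
d = (-6, -13);  v_rel = (0, -2),  |v_rel|² = 4
v_rel×d = (0)·(-13) − (-2)·(-6) = -12
since m = R²·4 − (-12)²:  R² = (144 + 52) / 4 = 49
R = √49 = 7  ⇒  r_B = 7 − 3 = 4

rB=4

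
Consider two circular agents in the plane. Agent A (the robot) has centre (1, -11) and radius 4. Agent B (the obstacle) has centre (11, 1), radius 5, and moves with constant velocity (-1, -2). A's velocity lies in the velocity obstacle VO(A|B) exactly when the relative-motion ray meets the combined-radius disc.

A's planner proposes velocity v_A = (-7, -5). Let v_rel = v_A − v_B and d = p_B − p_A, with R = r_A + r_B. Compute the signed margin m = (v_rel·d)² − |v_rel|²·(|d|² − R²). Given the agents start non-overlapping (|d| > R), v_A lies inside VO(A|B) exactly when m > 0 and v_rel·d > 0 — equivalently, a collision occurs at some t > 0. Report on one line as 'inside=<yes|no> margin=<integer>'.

d = (10, 12),  |d|² = 244;  R = 4+5 = 9,  c = 244−9² = 163
v_rel = (-6, -3),  |v_rel|² = 45;  v_rel·d = (-6)·(10) + (-3)·(12) = -96
45·t² + 192·t + 163 = 0  ⇒  m = (-96)² − 45·163 = 1881
m = 1881 > 0,  v_rel·d = -96 < 0  ⇒  outside

inside=no margin=1881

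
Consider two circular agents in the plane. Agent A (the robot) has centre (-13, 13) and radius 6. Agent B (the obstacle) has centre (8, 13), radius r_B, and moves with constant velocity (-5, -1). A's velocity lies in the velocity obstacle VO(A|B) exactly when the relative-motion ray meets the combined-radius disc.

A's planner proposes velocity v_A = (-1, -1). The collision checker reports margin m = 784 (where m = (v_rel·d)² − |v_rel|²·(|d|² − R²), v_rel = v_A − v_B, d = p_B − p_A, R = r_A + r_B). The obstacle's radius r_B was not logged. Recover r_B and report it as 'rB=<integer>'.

m = 784
d = (21, 0);  v_rel = (4, 0),  |v_rel|² = 16
v_rel×d = (4)·(0) − (0)·(21) = 0
since m = R²·16 − 0²:  R² = (0 + 784) / 16 = 49
R = √49 = 7  ⇒  r_B = 7 − 6 = 1

rB=1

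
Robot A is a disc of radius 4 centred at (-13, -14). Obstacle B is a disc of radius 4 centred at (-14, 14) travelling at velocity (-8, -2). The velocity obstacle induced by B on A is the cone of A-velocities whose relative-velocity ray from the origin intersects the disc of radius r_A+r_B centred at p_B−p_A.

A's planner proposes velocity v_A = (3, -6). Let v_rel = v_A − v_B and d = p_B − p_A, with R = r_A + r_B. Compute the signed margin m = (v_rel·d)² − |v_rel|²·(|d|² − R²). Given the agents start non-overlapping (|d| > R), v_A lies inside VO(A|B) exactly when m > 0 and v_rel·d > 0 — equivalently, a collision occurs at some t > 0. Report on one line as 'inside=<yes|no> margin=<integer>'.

d = (-1, 28),  |d|² = 785;  R = 4+4 = 8,  c = 785−8² = 721
v_rel = (11, -4),  |v_rel|² = 137;  v_rel·d = (11)·(-1) + (-4)·(28) = -123
137·t² + 246·t + 721 = 0  ⇒  m = (-123)² − 137·721 = -83648
m = -83648 < 0,  v_rel·d = -123 < 0  ⇒  outside

inside=no margin=-83648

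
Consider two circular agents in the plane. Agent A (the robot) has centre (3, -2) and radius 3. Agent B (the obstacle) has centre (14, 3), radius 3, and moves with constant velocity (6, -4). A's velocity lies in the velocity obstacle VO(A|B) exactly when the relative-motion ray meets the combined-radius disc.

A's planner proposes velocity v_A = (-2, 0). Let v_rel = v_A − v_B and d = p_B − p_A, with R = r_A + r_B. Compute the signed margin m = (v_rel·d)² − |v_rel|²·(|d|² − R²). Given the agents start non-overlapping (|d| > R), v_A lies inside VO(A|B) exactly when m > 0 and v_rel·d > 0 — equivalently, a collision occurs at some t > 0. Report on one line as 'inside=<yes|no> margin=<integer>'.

d = (11, 5),  |d|² = 146;  R = 3+3 = 6,  c = 146−6² = 110
v_rel = (-8, 4),  |v_rel|² = 80;  v_rel·d = (-8)·(11) + (4)·(5) = -68
80·t² + 136·t + 110 = 0  ⇒  m = (-68)² − 80·110 = -4176
m = -4176 < 0,  v_rel·d = -68 < 0  ⇒  outside

inside=no margin=-4176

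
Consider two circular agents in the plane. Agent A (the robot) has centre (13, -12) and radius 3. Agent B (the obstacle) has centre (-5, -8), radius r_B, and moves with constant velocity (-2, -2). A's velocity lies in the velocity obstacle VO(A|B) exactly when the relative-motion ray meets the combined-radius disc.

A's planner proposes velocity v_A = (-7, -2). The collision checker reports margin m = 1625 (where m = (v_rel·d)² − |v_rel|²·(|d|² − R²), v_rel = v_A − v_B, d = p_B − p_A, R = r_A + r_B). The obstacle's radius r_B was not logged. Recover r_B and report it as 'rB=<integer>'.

m = 1625
d = (-18, 4);  v_rel = (-5, 0),  |v_rel|² = 25
v_rel×d = (-5)·(4) − (0)·(-18) = -20
since m = R²·25 − (-20)²:  R² = (400 + 1625) / 25 = 81
R = √81 = 9  ⇒  r_B = 9 − 3 = 6

rB=6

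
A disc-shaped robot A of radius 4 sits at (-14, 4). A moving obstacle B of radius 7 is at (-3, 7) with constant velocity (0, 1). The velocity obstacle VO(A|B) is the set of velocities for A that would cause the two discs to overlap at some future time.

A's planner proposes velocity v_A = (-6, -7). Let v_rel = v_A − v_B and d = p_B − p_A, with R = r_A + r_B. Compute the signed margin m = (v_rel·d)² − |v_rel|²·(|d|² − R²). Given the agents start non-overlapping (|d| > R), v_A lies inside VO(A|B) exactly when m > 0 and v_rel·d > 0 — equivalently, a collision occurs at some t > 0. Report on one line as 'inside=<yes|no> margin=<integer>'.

d = (11, 3),  |d|² = 130;  R = 4+7 = 11,  c = 130−11² = 9
v_rel = (-6, -8),  |v_rel|² = 100;  v_rel·d = (-6)·(11) + (-8)·(3) = -90
100·t² + 180·t + 9 = 0  ⇒  m = (-90)² − 100·9 = 7200
m = 7200 > 0,  v_rel·d = -90 < 0  ⇒  outside

inside=no margin=7200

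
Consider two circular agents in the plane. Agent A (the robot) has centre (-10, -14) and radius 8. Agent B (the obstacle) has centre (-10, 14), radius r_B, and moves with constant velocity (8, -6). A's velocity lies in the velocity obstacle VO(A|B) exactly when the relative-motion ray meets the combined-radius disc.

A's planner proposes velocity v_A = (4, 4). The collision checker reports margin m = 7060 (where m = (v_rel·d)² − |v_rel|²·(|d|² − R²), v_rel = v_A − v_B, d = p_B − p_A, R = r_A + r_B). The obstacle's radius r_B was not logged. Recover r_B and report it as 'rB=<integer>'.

m = 7060
d = (0, 28);  v_rel = (-4, 10),  |v_rel|² = 116
v_rel×d = (-4)·(28) − (10)·(0) = -112
since m = R²·116 − (-112)²:  R² = (12544 + 7060) / 116 = 169
R = √169 = 13  ⇒  r_B = 13 − 8 = 5

rB=5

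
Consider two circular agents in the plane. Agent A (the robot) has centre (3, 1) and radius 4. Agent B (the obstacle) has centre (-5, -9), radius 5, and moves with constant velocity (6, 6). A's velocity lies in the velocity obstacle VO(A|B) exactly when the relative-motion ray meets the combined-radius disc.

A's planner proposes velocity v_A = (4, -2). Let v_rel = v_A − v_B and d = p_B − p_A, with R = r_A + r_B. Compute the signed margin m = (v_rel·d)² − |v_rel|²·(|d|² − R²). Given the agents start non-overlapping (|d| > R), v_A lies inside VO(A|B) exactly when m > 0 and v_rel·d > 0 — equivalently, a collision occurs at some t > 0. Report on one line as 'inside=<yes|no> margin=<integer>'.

d = (-8, -10),  |d|² = 164;  R = 4+5 = 9,  c = 164−9² = 83
v_rel = (-2, -8),  |v_rel|² = 68;  v_rel·d = (-2)·(-8) + (-8)·(-10) = 96
68·t² − 192·t + 83 = 0  ⇒  m = 96² − 68·83 = 3572
m = 3572 > 0,  v_rel·d = 96 > 0  ⇒  inside

inside=yes margin=3572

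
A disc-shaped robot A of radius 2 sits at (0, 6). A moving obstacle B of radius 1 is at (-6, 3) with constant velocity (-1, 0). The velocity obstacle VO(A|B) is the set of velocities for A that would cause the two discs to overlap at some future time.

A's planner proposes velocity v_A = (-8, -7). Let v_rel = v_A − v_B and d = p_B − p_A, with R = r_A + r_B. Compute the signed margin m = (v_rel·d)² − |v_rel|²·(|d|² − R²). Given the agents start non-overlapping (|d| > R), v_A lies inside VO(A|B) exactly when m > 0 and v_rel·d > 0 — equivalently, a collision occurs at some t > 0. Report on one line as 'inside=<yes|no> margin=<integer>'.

d = (-6, -3),  |d|² = 45;  R = 2+1 = 3,  c = 45−3² = 36
v_rel = (-7, -7),  |v_rel|² = 98;  v_rel·d = (-7)·(-6) + (-7)·(-3) = 63
98·t² − 126·t + 36 = 0  ⇒  m = 63² − 98·36 = 441
m = 441 > 0,  v_rel·d = 63 > 0  ⇒  inside

inside=yes margin=441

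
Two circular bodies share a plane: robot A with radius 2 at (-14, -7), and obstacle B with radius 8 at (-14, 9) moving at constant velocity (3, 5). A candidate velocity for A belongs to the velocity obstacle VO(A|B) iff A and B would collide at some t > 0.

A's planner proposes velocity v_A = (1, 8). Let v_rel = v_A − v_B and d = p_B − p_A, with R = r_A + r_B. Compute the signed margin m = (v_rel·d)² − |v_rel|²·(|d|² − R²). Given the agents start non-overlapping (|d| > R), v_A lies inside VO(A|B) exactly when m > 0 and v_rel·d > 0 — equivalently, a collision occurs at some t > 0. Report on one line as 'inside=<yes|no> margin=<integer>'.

d = (0, 16),  |d|² = 256;  R = 2+8 = 10,  c = 256−10² = 156
v_rel = (-2, 3),  |v_rel|² = 13;  v_rel·d = (-2)·(0) + (3)·(16) = 48
13·t² − 96·t + 156 = 0  ⇒  m = 48² − 13·156 = 276
m = 276 > 0,  v_rel·d = 48 > 0  ⇒  inside

inside=yes margin=276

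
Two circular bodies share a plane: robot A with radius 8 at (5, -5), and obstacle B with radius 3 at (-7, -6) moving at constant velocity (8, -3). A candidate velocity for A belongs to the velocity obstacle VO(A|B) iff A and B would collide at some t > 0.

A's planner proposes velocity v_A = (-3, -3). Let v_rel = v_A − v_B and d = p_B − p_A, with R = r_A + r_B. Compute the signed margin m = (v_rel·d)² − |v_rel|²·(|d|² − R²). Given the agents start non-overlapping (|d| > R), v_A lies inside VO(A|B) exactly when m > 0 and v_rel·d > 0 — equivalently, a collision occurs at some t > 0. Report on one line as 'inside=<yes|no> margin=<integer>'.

d = (-12, -1),  |d|² = 145;  R = 8+3 = 11,  c = 145−11² = 24
v_rel = (-11, 0),  |v_rel|² = 121;  v_rel·d = (-11)·(-12) + (0)·(-1) = 132
121·t² − 264·t + 24 = 0  ⇒  m = 132² − 121·24 = 14520
m = 14520 > 0,  v_rel·d = 132 > 0  ⇒  inside

inside=yes margin=14520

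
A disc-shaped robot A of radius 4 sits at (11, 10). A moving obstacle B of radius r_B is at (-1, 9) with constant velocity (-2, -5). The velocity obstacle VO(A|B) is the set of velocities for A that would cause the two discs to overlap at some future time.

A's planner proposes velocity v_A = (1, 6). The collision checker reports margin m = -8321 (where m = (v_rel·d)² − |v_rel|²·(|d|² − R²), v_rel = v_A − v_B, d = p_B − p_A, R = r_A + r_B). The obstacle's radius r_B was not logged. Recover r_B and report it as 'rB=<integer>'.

m = -8321
d = (-12, -1);  v_rel = (3, 11),  |v_rel|² = 130
v_rel×d = (3)·(-1) − (11)·(-12) = 129
since m = R²·130 − 129²:  R² = (16641 + -8321) / 130 = 64
R = √64 = 8  ⇒  r_B = 8 − 4 = 4

rB=4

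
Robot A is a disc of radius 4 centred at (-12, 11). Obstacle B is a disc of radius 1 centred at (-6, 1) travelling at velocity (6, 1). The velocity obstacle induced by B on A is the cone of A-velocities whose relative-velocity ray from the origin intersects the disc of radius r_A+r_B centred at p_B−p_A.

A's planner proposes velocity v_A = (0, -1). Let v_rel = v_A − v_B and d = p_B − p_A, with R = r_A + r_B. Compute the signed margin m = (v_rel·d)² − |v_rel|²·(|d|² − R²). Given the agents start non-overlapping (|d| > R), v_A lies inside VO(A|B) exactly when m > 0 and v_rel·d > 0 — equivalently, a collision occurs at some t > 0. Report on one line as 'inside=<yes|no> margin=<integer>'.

d = (6, -10),  |d|² = 136;  R = 4+1 = 5,  c = 136−5² = 111
v_rel = (-6, -2),  |v_rel|² = 40;  v_rel·d = (-6)·(6) + (-2)·(-10) = -16
40·t² + 32·t + 111 = 0  ⇒  m = (-16)² − 40·111 = -4184
m = -4184 < 0,  v_rel·d = -16 < 0  ⇒  outside

inside=no margin=-4184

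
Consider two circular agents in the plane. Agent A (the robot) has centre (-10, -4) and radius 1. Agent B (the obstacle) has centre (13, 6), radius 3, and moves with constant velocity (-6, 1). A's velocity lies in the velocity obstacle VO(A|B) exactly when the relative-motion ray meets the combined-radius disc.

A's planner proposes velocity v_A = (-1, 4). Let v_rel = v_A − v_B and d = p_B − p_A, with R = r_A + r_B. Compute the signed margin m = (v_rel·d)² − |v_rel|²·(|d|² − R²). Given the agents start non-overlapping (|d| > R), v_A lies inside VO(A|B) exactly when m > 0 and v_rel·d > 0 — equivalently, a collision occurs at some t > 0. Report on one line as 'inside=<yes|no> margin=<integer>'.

d = (23, 10),  |d|² = 629;  R = 1+3 = 4,  c = 629−4² = 613
v_rel = (5, 3),  |v_rel|² = 34;  v_rel·d = (5)·(23) + (3)·(10) = 145
34·t² − 290·t + 613 = 0  ⇒  m = 145² − 34·613 = 183
m = 183 > 0,  v_rel·d = 145 > 0  ⇒  inside

inside=yes margin=183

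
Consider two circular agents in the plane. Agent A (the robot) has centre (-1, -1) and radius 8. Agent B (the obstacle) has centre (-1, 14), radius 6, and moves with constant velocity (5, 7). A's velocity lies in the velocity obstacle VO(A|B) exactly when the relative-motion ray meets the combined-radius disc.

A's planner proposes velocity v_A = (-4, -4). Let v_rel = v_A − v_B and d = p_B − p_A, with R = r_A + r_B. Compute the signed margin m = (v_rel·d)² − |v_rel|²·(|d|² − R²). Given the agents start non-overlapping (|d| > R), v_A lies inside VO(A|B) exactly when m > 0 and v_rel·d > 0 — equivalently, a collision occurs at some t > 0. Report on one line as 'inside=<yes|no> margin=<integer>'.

d = (0, 15),  |d|² = 225;  R = 8+6 = 14,  c = 225−14² = 29
v_rel = (-9, -11),  |v_rel|² = 202;  v_rel·d = (-9)·(0) + (-11)·(15) = -165
202·t² + 330·t + 29 = 0  ⇒  m = (-165)² − 202·29 = 21367
m = 21367 > 0,  v_rel·d = -165 < 0  ⇒  outside

inside=no margin=21367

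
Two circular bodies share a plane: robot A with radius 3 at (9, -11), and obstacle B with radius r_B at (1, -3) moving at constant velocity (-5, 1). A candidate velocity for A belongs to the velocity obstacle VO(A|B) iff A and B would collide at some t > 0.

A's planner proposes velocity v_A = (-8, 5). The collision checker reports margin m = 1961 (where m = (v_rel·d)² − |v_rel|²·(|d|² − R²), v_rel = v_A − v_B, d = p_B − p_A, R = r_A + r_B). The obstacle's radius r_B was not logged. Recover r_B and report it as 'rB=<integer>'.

m = 1961
d = (-8, 8);  v_rel = (-3, 4),  |v_rel|² = 25
v_rel×d = (-3)·(8) − (4)·(-8) = 8
since m = R²·25 − 8²:  R² = (64 + 1961) / 25 = 81
R = √81 = 9  ⇒  r_B = 9 − 3 = 6

rB=6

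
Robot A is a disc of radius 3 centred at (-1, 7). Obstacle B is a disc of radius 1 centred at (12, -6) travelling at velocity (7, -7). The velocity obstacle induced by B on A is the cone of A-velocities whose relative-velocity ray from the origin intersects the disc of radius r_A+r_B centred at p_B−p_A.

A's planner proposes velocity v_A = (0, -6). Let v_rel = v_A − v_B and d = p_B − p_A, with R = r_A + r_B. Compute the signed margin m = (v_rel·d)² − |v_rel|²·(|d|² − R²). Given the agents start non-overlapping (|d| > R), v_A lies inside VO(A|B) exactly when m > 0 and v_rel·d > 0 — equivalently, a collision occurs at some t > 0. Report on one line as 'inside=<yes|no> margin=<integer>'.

d = (13, -13),  |d|² = 338;  R = 3+1 = 4,  c = 338−4² = 322
v_rel = (-7, 1),  |v_rel|² = 50;  v_rel·d = (-7)·(13) + (1)·(-13) = -104
50·t² + 208·t + 322 = 0  ⇒  m = (-104)² − 50·322 = -5284
m = -5284 < 0,  v_rel·d = -104 < 0  ⇒  outside

inside=no margin=-5284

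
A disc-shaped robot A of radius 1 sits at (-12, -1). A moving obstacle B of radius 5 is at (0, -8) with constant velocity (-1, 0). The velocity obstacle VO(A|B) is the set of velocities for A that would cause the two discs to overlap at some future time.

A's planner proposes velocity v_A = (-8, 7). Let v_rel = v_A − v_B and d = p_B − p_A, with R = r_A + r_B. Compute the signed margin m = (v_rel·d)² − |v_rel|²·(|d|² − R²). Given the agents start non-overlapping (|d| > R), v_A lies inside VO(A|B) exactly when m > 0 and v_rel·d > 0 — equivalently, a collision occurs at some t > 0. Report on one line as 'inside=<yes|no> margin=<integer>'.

d = (12, -7),  |d|² = 193;  R = 1+5 = 6,  c = 193−6² = 157
v_rel = (-7, 7),  |v_rel|² = 98;  v_rel·d = (-7)·(12) + (7)·(-7) = -133
98·t² + 266·t + 157 = 0  ⇒  m = (-133)² − 98·157 = 2303
m = 2303 > 0,  v_rel·d = -133 < 0  ⇒  outside

inside=no margin=2303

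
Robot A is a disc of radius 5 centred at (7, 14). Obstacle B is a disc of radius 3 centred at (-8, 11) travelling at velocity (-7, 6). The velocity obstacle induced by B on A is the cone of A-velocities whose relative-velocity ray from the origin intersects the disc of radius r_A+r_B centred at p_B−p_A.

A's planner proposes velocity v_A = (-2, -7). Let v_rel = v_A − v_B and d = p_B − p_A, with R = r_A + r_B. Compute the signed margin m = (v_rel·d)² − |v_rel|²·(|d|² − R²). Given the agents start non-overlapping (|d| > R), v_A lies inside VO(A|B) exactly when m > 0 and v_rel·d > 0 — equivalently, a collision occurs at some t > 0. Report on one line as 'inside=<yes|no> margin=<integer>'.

d = (-15, -3),  |d|² = 234;  R = 5+3 = 8,  c = 234−8² = 170
v_rel = (5, -13),  |v_rel|² = 194;  v_rel·d = (5)·(-15) + (-13)·(-3) = -36
194·t² + 72·t + 170 = 0  ⇒  m = (-36)² − 194·170 = -31684
m = -31684 < 0,  v_rel·d = -36 < 0  ⇒  outside

inside=no margin=-31684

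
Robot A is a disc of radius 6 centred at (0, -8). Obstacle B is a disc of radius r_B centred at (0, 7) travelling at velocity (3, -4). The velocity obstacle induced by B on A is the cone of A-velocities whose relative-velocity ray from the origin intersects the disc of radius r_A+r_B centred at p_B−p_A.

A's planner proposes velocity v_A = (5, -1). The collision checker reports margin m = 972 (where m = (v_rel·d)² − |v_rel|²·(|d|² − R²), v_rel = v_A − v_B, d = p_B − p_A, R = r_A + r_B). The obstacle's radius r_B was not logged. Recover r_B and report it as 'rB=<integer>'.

m = 972
d = (0, 15);  v_rel = (2, 3),  |v_rel|² = 13
v_rel×d = (2)·(15) − (3)·(0) = 30
since m = R²·13 − 30²:  R² = (900 + 972) / 13 = 144
R = √144 = 12  ⇒  r_B = 12 − 6 = 6

rB=6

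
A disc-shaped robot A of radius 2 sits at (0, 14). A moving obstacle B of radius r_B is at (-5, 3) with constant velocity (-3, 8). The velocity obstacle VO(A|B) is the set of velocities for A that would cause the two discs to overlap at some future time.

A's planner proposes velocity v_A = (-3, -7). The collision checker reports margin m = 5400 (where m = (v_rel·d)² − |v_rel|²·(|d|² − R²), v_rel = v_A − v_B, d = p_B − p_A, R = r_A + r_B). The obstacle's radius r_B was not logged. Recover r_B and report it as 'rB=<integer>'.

m = 5400
d = (-5, -11);  v_rel = (0, -15),  |v_rel|² = 225
v_rel×d = (0)·(-11) − (-15)·(-5) = -75
since m = R²·225 − (-75)²:  R² = (5625 + 5400) / 225 = 49
R = √49 = 7  ⇒  r_B = 7 − 2 = 5

rB=5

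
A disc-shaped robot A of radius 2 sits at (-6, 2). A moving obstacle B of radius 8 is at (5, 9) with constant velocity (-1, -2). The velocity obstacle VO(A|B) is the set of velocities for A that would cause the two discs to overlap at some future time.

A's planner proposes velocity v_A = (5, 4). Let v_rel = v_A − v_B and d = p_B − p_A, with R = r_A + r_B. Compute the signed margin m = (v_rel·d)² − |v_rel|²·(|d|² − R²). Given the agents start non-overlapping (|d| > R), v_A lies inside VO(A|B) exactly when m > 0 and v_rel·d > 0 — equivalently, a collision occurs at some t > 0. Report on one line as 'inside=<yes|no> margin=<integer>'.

d = (11, 7),  |d|² = 170;  R = 2+8 = 10,  c = 170−10² = 70
v_rel = (6, 6),  |v_rel|² = 72;  v_rel·d = (6)·(11) + (6)·(7) = 108
72·t² − 216·t + 70 = 0  ⇒  m = 108² − 72·70 = 6624
m = 6624 > 0,  v_rel·d = 108 > 0  ⇒  inside

inside=yes margin=6624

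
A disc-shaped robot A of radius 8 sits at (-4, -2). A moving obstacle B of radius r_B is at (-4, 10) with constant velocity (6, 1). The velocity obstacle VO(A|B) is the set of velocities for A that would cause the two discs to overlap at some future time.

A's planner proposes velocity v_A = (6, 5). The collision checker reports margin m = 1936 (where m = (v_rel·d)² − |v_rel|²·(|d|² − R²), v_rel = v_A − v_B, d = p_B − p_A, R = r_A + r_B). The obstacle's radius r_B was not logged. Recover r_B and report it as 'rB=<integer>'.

m = 1936
d = (0, 12);  v_rel = (0, 4),  |v_rel|² = 16
v_rel×d = (0)·(12) − (4)·(0) = 0
since m = R²·16 − 0²:  R² = (0 + 1936) / 16 = 121
R = √121 = 11  ⇒  r_B = 11 − 8 = 3

rB=3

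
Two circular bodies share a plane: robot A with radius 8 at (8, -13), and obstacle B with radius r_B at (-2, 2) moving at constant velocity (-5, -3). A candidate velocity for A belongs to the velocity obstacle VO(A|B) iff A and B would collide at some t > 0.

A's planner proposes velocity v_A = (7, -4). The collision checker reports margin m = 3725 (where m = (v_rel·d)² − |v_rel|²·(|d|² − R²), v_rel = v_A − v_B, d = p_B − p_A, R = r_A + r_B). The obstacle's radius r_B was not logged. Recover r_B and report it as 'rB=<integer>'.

m = 3725
d = (-10, 15);  v_rel = (12, -1),  |v_rel|² = 145
v_rel×d = (12)·(15) − (-1)·(-10) = 170
since m = R²·145 − 170²:  R² = (28900 + 3725) / 145 = 225
R = √225 = 15  ⇒  r_B = 15 − 8 = 7

rB=7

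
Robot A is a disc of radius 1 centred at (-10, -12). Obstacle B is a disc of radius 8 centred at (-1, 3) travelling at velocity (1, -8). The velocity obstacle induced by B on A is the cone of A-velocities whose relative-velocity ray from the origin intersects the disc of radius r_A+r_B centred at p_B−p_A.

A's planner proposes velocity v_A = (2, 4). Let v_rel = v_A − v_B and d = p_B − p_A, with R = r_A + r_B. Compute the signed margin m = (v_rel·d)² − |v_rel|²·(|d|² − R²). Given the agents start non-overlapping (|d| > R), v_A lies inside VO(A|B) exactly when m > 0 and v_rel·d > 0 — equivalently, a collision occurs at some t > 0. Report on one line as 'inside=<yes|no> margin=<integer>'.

d = (9, 15),  |d|² = 306;  R = 1+8 = 9,  c = 306−9² = 225
v_rel = (1, 12),  |v_rel|² = 145;  v_rel·d = (1)·(9) + (12)·(15) = 189
145·t² − 378·t + 225 = 0  ⇒  m = 189² − 145·225 = 3096
m = 3096 > 0,  v_rel·d = 189 > 0  ⇒  inside

inside=yes margin=3096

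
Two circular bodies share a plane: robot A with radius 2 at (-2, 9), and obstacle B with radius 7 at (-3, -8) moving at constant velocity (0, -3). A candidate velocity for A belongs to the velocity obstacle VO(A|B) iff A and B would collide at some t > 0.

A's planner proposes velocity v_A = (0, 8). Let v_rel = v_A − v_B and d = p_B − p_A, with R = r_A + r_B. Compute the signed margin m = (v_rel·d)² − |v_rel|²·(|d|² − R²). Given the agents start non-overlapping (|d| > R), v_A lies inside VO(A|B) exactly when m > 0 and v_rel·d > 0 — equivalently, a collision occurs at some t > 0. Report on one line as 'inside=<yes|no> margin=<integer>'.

d = (-1, -17),  |d|² = 290;  R = 2+7 = 9,  c = 290−9² = 209
v_rel = (0, 11),  |v_rel|² = 121;  v_rel·d = (0)·(-1) + (11)·(-17) = -187
121·t² + 374·t + 209 = 0  ⇒  m = (-187)² − 121·209 = 9680
m = 9680 > 0,  v_rel·d = -187 < 0  ⇒  outside

inside=no margin=9680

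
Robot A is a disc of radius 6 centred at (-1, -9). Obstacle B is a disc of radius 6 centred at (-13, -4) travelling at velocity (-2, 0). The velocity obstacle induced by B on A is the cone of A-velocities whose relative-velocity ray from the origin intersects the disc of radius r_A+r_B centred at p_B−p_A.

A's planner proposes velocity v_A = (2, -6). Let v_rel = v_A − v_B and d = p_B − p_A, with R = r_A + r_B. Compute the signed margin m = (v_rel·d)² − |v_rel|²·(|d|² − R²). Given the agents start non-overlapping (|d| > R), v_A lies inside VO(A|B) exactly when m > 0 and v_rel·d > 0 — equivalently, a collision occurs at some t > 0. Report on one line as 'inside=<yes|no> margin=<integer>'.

d = (-12, 5),  |d|² = 169;  R = 6+6 = 12,  c = 169−12² = 25
v_rel = (4, -6),  |v_rel|² = 52;  v_rel·d = (4)·(-12) + (-6)·(5) = -78
52·t² + 156·t + 25 = 0  ⇒  m = (-78)² − 52·25 = 4784
m = 4784 > 0,  v_rel·d = -78 < 0  ⇒  outside

inside=no margin=4784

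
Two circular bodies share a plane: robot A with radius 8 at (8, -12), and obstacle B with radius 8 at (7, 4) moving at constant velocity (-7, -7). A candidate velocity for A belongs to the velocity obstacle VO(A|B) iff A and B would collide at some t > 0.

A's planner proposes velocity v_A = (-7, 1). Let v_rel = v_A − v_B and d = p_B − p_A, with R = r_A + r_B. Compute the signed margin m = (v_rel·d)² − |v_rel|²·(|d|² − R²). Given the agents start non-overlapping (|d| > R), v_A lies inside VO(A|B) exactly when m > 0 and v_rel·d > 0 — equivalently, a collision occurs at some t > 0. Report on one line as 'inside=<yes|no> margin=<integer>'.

d = (-1, 16),  |d|² = 257;  R = 8+8 = 16,  c = 257−16² = 1
v_rel = (0, 8),  |v_rel|² = 64;  v_rel·d = (0)·(-1) + (8)·(16) = 128
64·t² − 256·t + 1 = 0  ⇒  m = 128² − 64·1 = 16320
m = 16320 > 0,  v_rel·d = 128 > 0  ⇒  inside

inside=yes margin=16320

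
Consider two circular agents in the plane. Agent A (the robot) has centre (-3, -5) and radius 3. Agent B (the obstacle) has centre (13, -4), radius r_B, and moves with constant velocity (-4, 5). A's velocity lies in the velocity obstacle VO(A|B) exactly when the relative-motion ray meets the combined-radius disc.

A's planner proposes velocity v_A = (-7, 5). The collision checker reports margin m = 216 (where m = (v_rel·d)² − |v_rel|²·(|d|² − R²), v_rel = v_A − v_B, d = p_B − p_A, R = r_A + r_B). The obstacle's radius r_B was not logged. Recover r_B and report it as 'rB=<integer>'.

m = 216
d = (16, 1);  v_rel = (-3, 0),  |v_rel|² = 9
v_rel×d = (-3)·(1) − (0)·(16) = -3
since m = R²·9 − (-3)²:  R² = (9 + 216) / 9 = 25
R = √25 = 5  ⇒  r_B = 5 − 3 = 2

rB=2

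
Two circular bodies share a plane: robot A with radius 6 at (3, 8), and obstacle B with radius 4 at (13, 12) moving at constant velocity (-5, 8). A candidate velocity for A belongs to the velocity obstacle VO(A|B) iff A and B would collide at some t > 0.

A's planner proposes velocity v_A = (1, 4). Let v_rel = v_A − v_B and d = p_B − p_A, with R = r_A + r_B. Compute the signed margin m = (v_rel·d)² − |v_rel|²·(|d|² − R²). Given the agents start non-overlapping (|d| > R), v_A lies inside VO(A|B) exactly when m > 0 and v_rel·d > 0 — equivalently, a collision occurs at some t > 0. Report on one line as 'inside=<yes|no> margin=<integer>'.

d = (10, 4),  |d|² = 116;  R = 6+4 = 10,  c = 116−10² = 16
v_rel = (6, -4),  |v_rel|² = 52;  v_rel·d = (6)·(10) + (-4)·(4) = 44
52·t² − 88·t + 16 = 0  ⇒  m = 44² − 52·16 = 1104
m = 1104 > 0,  v_rel·d = 44 > 0  ⇒  inside

inside=yes margin=1104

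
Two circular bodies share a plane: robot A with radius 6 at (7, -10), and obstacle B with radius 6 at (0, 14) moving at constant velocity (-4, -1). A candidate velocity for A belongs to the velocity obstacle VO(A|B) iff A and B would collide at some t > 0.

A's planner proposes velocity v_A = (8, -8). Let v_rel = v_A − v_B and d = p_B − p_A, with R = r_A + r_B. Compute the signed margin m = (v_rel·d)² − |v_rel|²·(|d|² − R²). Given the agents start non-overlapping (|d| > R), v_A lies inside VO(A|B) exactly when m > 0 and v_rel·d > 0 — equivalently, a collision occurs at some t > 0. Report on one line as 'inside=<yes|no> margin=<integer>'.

d = (-7, 24),  |d|² = 625;  R = 6+6 = 12,  c = 625−12² = 481
v_rel = (12, -7),  |v_rel|² = 193;  v_rel·d = (12)·(-7) + (-7)·(24) = -252
193·t² + 504·t + 481 = 0  ⇒  m = (-252)² − 193·481 = -29329
m = -29329 < 0,  v_rel·d = -252 < 0  ⇒  outside

inside=no margin=-29329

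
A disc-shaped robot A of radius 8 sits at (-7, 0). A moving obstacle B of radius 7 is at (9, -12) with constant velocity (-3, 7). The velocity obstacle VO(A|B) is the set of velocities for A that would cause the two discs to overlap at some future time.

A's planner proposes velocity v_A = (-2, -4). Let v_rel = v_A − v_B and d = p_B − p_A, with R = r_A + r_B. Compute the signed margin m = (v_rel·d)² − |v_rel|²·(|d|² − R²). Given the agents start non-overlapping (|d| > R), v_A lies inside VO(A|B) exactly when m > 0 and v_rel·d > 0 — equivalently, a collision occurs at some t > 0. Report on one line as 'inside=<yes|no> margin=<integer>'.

d = (16, -12),  |d|² = 400;  R = 8+7 = 15,  c = 400−15² = 175
v_rel = (1, -11),  |v_rel|² = 122;  v_rel·d = (1)·(16) + (-11)·(-12) = 148
122·t² − 296·t + 175 = 0  ⇒  m = 148² − 122·175 = 554
m = 554 > 0,  v_rel·d = 148 > 0  ⇒  inside

inside=yes margin=554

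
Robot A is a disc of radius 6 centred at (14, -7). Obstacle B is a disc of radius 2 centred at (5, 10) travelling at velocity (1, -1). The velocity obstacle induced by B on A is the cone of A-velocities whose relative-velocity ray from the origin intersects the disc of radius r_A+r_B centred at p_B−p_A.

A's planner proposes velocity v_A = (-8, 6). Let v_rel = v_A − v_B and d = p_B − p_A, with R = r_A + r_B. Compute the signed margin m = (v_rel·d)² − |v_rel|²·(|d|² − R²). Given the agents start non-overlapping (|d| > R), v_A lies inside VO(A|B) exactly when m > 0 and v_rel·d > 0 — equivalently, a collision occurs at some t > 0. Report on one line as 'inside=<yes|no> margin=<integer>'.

d = (-9, 17),  |d|² = 370;  R = 6+2 = 8,  c = 370−8² = 306
v_rel = (-9, 7),  |v_rel|² = 130;  v_rel·d = (-9)·(-9) + (7)·(17) = 200
130·t² − 400·t + 306 = 0  ⇒  m = 200² − 130·306 = 220
m = 220 > 0,  v_rel·d = 200 > 0  ⇒  inside

inside=yes margin=220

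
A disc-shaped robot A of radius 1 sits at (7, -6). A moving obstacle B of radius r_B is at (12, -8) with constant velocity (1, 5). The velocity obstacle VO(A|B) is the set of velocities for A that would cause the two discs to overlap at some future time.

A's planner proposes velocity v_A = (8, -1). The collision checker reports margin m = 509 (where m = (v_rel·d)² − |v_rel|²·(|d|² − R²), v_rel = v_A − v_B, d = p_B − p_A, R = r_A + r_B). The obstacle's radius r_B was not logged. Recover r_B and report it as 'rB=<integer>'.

m = 509
d = (5, -2);  v_rel = (7, -6),  |v_rel|² = 85
v_rel×d = (7)·(-2) − (-6)·(5) = 16
since m = R²·85 − 16²:  R² = (256 + 509) / 85 = 9
R = √9 = 3  ⇒  r_B = 3 − 1 = 2

rB=2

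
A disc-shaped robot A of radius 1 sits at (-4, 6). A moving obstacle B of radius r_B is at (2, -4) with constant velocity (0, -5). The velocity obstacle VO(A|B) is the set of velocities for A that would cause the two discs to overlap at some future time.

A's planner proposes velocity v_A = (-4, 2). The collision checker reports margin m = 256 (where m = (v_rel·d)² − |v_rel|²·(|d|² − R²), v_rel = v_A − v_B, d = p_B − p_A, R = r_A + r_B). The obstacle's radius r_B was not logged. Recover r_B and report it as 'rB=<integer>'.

m = 256
d = (6, -10);  v_rel = (-4, 7),  |v_rel|² = 65
v_rel×d = (-4)·(-10) − (7)·(6) = -2
since m = R²·65 − (-2)²:  R² = (4 + 256) / 65 = 4
R = √4 = 2  ⇒  r_B = 2 − 1 = 1

rB=1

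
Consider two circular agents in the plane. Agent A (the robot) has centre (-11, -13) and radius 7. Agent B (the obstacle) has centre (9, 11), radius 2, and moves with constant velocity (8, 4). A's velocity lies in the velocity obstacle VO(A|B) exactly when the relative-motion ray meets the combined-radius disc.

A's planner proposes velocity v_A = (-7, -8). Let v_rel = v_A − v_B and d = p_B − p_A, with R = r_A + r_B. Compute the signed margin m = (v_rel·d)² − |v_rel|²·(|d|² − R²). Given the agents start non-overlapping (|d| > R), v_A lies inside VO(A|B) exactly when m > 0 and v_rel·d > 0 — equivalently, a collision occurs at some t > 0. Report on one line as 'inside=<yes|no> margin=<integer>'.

d = (20, 24),  |d|² = 976;  R = 7+2 = 9,  c = 976−9² = 895
v_rel = (-15, -12),  |v_rel|² = 369;  v_rel·d = (-15)·(20) + (-12)·(24) = -588
369·t² + 1176·t + 895 = 0  ⇒  m = (-588)² − 369·895 = 15489
m = 15489 > 0,  v_rel·d = -588 < 0  ⇒  outside

inside=no margin=15489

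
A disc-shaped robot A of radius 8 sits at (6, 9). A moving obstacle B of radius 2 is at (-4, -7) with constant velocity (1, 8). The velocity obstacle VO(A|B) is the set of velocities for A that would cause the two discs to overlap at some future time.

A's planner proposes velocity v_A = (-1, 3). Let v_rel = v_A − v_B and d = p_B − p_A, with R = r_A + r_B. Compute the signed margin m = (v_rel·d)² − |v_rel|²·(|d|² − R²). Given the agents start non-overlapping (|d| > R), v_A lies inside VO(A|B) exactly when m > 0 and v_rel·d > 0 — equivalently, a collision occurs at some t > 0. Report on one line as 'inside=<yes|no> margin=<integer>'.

d = (-10, -16),  |d|² = 356;  R = 8+2 = 10,  c = 356−10² = 256
v_rel = (-2, -5),  |v_rel|² = 29;  v_rel·d = (-2)·(-10) + (-5)·(-16) = 100
29·t² − 200·t + 256 = 0  ⇒  m = 100² − 29·256 = 2576
m = 2576 > 0,  v_rel·d = 100 > 0  ⇒  inside

inside=yes margin=2576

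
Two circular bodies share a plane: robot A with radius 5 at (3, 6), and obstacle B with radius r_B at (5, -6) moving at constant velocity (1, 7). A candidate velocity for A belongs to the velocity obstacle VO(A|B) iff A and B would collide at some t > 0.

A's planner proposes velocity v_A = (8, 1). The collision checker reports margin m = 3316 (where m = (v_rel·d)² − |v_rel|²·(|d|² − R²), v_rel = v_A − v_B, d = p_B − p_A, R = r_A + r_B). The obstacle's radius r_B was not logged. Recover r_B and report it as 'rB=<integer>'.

m = 3316
d = (2, -12);  v_rel = (7, -6),  |v_rel|² = 85
v_rel×d = (7)·(-12) − (-6)·(2) = -72
since m = R²·85 − (-72)²:  R² = (5184 + 3316) / 85 = 100
R = √100 = 10  ⇒  r_B = 10 − 5 = 5

rB=5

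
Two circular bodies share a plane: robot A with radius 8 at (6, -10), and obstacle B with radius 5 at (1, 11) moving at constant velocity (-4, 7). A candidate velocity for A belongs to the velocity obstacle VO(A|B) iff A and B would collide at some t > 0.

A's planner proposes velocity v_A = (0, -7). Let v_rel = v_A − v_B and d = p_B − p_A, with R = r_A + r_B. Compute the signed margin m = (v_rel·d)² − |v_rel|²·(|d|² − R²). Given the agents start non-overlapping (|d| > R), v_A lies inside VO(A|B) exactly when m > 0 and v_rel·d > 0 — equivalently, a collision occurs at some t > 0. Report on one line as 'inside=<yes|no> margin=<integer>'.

d = (-5, 21),  |d|² = 466;  R = 8+5 = 13,  c = 466−13² = 297
v_rel = (4, -14),  |v_rel|² = 212;  v_rel·d = (4)·(-5) + (-14)·(21) = -314
212·t² + 628·t + 297 = 0  ⇒  m = (-314)² − 212·297 = 35632
m = 35632 > 0,  v_rel·d = -314 < 0  ⇒  outside

inside=no margin=35632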